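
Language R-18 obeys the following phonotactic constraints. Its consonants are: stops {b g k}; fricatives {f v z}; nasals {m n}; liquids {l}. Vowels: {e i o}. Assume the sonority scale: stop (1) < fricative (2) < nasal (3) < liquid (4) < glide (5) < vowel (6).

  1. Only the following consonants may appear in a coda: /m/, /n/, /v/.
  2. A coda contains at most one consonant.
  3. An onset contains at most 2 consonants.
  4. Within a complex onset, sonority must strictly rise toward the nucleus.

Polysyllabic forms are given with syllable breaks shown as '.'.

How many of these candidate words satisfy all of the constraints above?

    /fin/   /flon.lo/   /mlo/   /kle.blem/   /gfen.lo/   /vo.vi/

/fin/ — σ1 onset /f/, coda /n/ ok → licit
/flon.lo/ — σ1 onset /fl/ (2→4 rises), coda /n/ ok; σ2 onset /l/, coda /∅/ ok → licit
/mlo/ — σ1 onset /ml/ (3→4 rises), coda /∅/ ok → licit
/kle.blem/ — σ1 onset /kl/ (1→4 rises), coda /∅/ ok; σ2 onset /bl/ (1→4 rises), coda /m/ ok → licit
/gfen.lo/ — σ1 onset /gf/ (1→2 rises), coda /n/ ok; σ2 onset /l/, coda /∅/ ok → licit
/vo.vi/ — σ1 onset /v/, coda /∅/ ok; σ2 onset /v/, coda /∅/ ok → licit
Licit: /fin/, /flon.lo/, /mlo/, /kle.blem/, /gfen.lo/, /vo.vi/ → 6.

6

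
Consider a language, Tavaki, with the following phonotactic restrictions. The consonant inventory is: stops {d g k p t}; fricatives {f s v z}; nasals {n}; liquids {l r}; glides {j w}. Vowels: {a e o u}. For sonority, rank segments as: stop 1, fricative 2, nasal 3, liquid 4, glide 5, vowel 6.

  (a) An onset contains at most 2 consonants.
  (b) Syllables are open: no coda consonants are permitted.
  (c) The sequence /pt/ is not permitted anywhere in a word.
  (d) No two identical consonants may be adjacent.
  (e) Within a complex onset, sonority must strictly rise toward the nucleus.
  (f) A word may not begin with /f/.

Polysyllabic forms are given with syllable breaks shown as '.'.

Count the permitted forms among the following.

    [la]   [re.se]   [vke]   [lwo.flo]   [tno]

[la] — σ1 onset /l/, coda /∅/ ok → permitted
[re.se] — σ1 onset /r/, coda /∅/ ok; σ2 onset /s/, coda /∅/ ok → permitted
[vke] — violates constraint (e): syllable 1 onset /vk/: /v/ (fricative, 2) → /k/ (stop, 1) does not rise → not permitted
[lwo.flo] — σ1 onset /lw/ (4→5 rises), coda /∅/ ok; σ2 onset /fl/ (2→4 rises), coda /∅/ ok → permitted
[tno] — σ1 onset /tn/ (1→3 rises), coda /∅/ ok → permitted
Permitted: [la], [re.se], [lwo.flo], [tno] → 4.

4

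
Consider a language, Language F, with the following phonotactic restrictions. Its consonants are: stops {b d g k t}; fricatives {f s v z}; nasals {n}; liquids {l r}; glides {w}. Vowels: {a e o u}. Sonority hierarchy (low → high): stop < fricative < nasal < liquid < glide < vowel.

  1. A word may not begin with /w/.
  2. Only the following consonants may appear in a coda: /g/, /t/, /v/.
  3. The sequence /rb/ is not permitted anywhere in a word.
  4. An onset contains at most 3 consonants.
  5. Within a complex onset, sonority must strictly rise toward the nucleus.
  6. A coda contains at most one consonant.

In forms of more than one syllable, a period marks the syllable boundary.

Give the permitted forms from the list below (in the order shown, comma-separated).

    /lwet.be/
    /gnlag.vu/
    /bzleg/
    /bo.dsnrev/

/lwet.be/ — σ1 onset /lw/ (4→5 rises), coda /t/ ok; σ2 onset /b/, coda /∅/ ok → permitted
/gnlag.vu/ — σ1 onset /gnl/ (1→3→4 rises), coda /g/ ok; σ2 onset /v/, coda /∅/ ok → permitted
/bzleg/ — σ1 onset /bzl/ (1→2→4 rises), coda /g/ ok → permitted
/bo.dsnrev/ — violates constraint 4: syllable 2 onset /dsnr/ has 4 consonants (> 3) → not permitted

/lwet.be/, /gnlag.vu/, /bzleg/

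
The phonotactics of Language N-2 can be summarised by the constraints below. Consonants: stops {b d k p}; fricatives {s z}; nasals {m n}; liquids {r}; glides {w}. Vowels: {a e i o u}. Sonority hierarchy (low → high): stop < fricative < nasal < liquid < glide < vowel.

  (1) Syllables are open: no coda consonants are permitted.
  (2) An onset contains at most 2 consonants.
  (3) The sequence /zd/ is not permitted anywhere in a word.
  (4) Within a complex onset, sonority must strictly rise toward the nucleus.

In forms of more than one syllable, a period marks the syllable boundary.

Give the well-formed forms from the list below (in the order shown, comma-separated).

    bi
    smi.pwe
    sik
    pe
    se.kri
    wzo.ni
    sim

bi — σ1 onset /b/, coda /∅/ ok → well-formed
smi.pwe — σ1 onset /sm/ (2→3 rises), coda /∅/ ok; σ2 onset /pw/ (1→5 rises), coda /∅/ ok → well-formed
sik — violates constraint 1: syllable 1 coda /k/ has 1 consonant (> 0) → ill-formed
pe — σ1 onset /p/, coda /∅/ ok → well-formed
se.kri — σ1 onset /s/, coda /∅/ ok; σ2 onset /kr/ (1→4 rises), coda /∅/ ok → well-formed
wzo.ni — violates constraint 4: syllable 1 onset /wz/: /w/ (glide, 5) → /z/ (fricative, 2) does not rise → ill-formed
sim — violates constraint 1: syllable 1 coda /m/ has 1 consonant (> 0) → ill-formed

bi, smi.pwe, pe, se.kri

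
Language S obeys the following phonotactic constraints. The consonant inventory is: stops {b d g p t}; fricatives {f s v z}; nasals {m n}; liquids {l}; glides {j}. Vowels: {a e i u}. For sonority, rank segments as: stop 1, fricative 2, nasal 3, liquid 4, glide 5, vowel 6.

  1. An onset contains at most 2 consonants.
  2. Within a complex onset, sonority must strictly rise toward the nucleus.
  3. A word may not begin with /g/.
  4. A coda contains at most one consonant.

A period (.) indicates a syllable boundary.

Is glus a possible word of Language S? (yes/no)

no

glus — violates constraint 3: word begins with /g/ → not permitted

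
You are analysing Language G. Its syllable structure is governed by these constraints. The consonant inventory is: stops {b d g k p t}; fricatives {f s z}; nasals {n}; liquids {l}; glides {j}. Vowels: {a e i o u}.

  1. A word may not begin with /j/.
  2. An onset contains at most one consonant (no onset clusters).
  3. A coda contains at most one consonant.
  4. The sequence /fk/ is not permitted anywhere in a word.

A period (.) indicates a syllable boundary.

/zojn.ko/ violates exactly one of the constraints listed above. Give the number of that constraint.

/zojn.ko/: syllable 1 coda /jn/ has 2 consonants (> 1).
This is a violation of constraint 3: "A coda contains at most one consonant."
The remaining constraints (1, 2, 4) are satisfied.

3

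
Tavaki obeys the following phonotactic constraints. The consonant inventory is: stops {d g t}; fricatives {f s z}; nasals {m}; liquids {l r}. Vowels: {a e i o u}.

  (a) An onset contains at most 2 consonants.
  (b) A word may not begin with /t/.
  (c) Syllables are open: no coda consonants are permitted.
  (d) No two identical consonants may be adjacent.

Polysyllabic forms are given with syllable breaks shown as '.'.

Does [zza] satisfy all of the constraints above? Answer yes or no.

[zza] — violates constraint (d): adjacent identical consonants /zz/ → not permitted

no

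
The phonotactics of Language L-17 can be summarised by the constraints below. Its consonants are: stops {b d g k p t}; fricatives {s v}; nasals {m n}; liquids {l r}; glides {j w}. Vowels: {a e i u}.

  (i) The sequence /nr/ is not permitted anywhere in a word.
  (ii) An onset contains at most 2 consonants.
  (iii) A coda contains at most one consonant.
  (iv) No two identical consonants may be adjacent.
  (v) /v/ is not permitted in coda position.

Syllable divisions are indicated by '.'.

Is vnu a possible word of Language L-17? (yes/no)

vnu — σ1 onset /vn/ (2C), coda /∅/ ok → phonotactically legal

yes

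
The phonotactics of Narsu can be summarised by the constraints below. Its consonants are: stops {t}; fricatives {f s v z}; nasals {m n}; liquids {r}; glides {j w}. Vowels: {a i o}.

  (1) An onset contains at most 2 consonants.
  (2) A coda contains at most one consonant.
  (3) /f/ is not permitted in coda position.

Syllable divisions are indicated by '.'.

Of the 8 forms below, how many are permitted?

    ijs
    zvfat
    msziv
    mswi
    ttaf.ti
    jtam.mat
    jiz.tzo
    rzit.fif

2

ijs — violates constraint 2: syllable 1 coda /js/ has 2 consonants (> 1) → not permitted
zvfat — violates constraint 1: syllable 1 onset /zvf/ has 3 consonants (> 2) → not permitted
msziv — violates constraint 1: syllable 1 onset /msz/ has 3 consonants (> 2) → not permitted
mswi — violates constraint 1: syllable 1 onset /msw/ has 3 consonants (> 2) → not permitted
ttaf.ti — violates constraint 3: syllable 1 coda contains /f/ → not permitted
jtam.mat — σ1 onset /jt/ (2C), coda /m/ ok; σ2 onset /m/, coda /t/ ok → permitted
jiz.tzo — σ1 onset /j/, coda /z/ ok; σ2 onset /tz/ (2C), coda /∅/ ok → permitted
rzit.fif — violates constraint 3: syllable 2 coda contains /f/ → not permitted
Permitted: jtam.mat, jiz.tzo → 2.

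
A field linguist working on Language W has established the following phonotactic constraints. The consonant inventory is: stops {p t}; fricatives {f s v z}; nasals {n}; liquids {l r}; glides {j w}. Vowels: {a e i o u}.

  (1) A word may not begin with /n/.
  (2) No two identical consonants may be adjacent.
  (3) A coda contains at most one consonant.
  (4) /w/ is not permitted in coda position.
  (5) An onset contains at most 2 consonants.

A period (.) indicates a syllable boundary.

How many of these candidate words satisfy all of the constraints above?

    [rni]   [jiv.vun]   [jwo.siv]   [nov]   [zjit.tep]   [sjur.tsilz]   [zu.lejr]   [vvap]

2

[rni] — σ1 onset /rn/ (2C), coda /∅/ ok → licit
[jiv.vun] — violates constraint 2: adjacent identical consonants /vv/ → illicit
[jwo.siv] — σ1 onset /jw/ (2C), coda /∅/ ok; σ2 onset /s/, coda /v/ ok → licit
[nov] — violates constraint 1: word begins with /n/ → illicit
[zjit.tep] — violates constraint 2: adjacent identical consonants /tt/ → illicit
[sjur.tsilz] — violates constraint 3: syllable 2 coda /lz/ has 2 consonants (> 1) → illicit
[zu.lejr] — violates constraint 3: syllable 2 coda /jr/ has 2 consonants (> 1) → illicit
[vvap] — violates constraint 2: adjacent identical consonants /vv/ → illicit
Licit: [rni], [jwo.siv] → 2.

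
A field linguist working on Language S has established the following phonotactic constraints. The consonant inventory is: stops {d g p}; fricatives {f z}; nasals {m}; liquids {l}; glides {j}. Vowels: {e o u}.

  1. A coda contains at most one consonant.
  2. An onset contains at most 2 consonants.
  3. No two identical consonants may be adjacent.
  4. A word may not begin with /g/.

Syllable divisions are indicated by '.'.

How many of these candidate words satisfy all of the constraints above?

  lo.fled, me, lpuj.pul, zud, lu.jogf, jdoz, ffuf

5

lo.fled — σ1 onset /l/, coda /∅/ ok; σ2 onset /fl/ (2C), coda /d/ ok → permitted
me — σ1 onset /m/, coda /∅/ ok → permitted
lpuj.pul — σ1 onset /lp/ (2C), coda /j/ ok; σ2 onset /p/, coda /l/ ok → permitted
zud — σ1 onset /z/, coda /d/ ok → permitted
lu.jogf — violates constraint 1: syllable 2 coda /gf/ has 2 consonants (> 1) → not permitted
jdoz — σ1 onset /jd/ (2C), coda /z/ ok → permitted
ffuf — violates constraint 3: adjacent identical consonants /ff/ → not permitted
Permitted: lo.fled, me, lpuj.pul, zud, jdoz → 5.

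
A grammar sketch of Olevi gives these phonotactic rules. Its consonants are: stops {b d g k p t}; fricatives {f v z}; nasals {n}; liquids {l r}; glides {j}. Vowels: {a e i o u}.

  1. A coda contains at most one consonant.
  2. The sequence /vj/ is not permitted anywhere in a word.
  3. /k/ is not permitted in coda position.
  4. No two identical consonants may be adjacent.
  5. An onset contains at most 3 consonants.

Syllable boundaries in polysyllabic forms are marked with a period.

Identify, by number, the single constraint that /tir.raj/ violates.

4

/tir.raj/: adjacent identical consonants /rr/.
This is a violation of constraint 4: "No two identical consonants may be adjacent."
The remaining constraints (1, 2, 3, 5) are satisfied.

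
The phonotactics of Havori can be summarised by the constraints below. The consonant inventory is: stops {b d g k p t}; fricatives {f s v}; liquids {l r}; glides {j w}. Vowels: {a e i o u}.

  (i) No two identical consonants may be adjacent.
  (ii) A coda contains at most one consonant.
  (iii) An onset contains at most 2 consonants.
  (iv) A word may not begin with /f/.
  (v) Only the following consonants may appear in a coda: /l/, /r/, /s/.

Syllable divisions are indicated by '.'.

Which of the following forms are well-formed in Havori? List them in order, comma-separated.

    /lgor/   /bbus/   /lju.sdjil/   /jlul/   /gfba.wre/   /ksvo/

/lgor/ — σ1 onset /lg/ (2C), coda /r/ ok → well-formed
/bbus/ — violates constraint (i): adjacent identical consonants /bb/ → ill-formed
/lju.sdjil/ — violates constraint (iii): syllable 2 onset /sdj/ has 3 consonants (> 2) → ill-formed
/jlul/ — σ1 onset /jl/ (2C), coda /l/ ok → well-formed
/gfba.wre/ — violates constraint (iii): syllable 1 onset /gfb/ has 3 consonants (> 2) → ill-formed
/ksvo/ — violates constraint (iii): syllable 1 onset /ksv/ has 3 consonants (> 2) → ill-formed

/lgor/, /jlul/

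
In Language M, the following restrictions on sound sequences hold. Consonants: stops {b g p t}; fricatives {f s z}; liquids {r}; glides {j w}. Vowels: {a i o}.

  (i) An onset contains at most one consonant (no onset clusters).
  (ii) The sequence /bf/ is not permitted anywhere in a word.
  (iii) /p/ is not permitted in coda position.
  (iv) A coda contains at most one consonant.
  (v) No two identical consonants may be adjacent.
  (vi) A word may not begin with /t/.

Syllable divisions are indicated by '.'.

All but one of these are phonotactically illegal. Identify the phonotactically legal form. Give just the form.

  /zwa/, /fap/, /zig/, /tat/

/zwa/ — violates constraint (i): syllable 1 onset /zw/ has 2 consonants (> 1) → phonotactically illegal
/fap/ — violates constraint (iii): syllable 1 coda contains /p/ → phonotactically illegal
/zig/ — σ1 onset /z/, coda /g/ ok → phonotactically legal
/tat/ — violates constraint (vi): word begins with /t/ → phonotactically illegal

/zig/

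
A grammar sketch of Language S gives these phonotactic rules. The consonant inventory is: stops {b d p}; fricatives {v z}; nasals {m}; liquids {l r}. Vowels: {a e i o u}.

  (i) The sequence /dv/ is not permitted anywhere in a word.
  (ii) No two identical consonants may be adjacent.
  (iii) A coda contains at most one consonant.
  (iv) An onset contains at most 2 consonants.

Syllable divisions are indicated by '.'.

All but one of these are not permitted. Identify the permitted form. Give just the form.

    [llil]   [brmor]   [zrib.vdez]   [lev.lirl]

[llil] — violates constraint (ii): adjacent identical consonants /ll/ → not permitted
[brmor] — violates constraint (iv): syllable 1 onset /brm/ has 3 consonants (> 2) → not permitted
[zrib.vdez] — σ1 onset /zr/ (2C), coda /b/ ok; σ2 onset /vd/ (2C), coda /z/ ok → permitted
[lev.lirl] — violates constraint (iii): syllable 2 coda /rl/ has 2 consonants (> 1) → not permitted

[zrib.vdez]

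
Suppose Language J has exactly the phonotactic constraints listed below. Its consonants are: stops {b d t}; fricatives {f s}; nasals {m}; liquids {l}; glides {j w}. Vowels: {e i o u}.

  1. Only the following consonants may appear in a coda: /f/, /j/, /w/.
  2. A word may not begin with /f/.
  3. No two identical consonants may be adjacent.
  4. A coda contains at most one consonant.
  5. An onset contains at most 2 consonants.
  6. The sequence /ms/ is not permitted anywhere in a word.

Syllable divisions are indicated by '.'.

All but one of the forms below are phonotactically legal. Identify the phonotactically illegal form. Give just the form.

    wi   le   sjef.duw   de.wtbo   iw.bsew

de.wtbo

wi — σ1 onset /w/, coda /∅/ ok → phonotactically legal
le — σ1 onset /l/, coda /∅/ ok → phonotactically legal
sjef.duw — σ1 onset /sj/ (2C), coda /f/ ok; σ2 onset /d/, coda /w/ ok → phonotactically legal
de.wtbo — violates constraint 5: syllable 2 onset /wtb/ has 3 consonants (> 2) → phonotactically illegal
iw.bsew — σ1 onset /∅/, coda /w/ ok; σ2 onset /bs/ (2C), coda /w/ ok → phonotactically legal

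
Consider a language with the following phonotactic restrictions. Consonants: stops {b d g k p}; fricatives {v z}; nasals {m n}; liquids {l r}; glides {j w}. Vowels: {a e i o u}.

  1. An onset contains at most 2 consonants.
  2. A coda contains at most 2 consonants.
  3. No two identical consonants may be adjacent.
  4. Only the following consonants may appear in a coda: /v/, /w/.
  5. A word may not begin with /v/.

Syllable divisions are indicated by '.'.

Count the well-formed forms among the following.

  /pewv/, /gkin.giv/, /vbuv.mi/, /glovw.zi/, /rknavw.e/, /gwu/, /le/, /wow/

/pewv/ — σ1 onset /p/, coda /wv/ (2C) ok → well-formed
/gkin.giv/ — violates constraint 4: syllable 1 coda contains /n/, which is not a licensed coda consonant → ill-formed
/vbuv.mi/ — violates constraint 5: word begins with /v/ → ill-formed
/glovw.zi/ — σ1 onset /gl/ (2C), coda /vw/ (2C) ok; σ2 onset /z/, coda /∅/ ok → well-formed
/rknavw.e/ — violates constraint 1: syllable 1 onset /rkn/ has 3 consonants (> 2) → ill-formed
/gwu/ — σ1 onset /gw/ (2C), coda /∅/ ok → well-formed
/le/ — σ1 onset /l/, coda /∅/ ok → well-formed
/wow/ — σ1 onset /w/, coda /w/ ok → well-formed
Well-formed: /pewv/, /glovw.zi/, /gwu/, /le/, /wow/ → 5.

5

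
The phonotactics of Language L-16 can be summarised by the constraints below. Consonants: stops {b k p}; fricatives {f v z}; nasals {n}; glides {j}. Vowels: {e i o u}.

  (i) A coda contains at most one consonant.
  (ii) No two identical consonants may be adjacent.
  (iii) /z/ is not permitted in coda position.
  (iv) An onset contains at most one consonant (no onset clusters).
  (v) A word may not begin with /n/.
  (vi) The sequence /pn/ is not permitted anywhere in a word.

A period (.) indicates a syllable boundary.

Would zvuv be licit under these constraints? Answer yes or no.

no

zvuv — violates constraint (iv): syllable 1 onset /zv/ has 2 consonants (> 1) → illicit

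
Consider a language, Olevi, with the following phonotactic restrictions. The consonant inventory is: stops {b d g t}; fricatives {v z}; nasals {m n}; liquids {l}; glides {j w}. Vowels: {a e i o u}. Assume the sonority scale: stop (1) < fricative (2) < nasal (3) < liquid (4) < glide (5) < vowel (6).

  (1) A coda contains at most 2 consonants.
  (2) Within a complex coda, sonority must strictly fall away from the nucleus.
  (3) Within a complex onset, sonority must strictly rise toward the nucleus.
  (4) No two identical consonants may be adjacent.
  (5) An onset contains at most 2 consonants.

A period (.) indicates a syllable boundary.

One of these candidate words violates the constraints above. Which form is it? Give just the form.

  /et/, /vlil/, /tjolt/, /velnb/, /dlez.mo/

/et/ — σ1 onset /∅/, coda /t/ ok → licit
/vlil/ — σ1 onset /vl/ (2→4 rises), coda /l/ ok → licit
/tjolt/ — σ1 onset /tj/ (1→5 rises), coda /lt/ (4→1 falls) ok → licit
/velnb/ — violates constraint 1: syllable 1 coda /lnb/ has 3 consonants (> 2) → illicit
/dlez.mo/ — σ1 onset /dl/ (1→4 rises), coda /z/ ok; σ2 onset /m/, coda /∅/ ok → licit

/velnb/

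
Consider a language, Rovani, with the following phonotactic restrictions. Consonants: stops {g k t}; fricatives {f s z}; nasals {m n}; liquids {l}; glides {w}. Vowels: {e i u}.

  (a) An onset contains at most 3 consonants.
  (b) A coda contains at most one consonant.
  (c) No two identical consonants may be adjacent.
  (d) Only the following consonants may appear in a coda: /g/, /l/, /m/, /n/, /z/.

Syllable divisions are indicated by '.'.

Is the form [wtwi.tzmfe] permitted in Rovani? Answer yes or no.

no

[wtwi.tzmfe] — violates constraint (a): syllable 2 onset /tzmf/ has 4 consonants (> 3) → not permitted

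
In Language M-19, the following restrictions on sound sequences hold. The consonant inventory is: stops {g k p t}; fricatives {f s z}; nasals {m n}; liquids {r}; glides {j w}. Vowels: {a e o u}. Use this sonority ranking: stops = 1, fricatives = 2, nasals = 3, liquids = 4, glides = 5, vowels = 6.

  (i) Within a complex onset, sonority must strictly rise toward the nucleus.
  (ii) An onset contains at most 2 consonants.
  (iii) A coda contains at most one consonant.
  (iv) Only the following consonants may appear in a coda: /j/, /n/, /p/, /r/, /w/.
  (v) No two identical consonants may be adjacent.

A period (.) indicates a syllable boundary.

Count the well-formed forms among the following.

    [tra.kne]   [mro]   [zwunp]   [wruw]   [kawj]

2

[tra.kne] — σ1 onset /tr/ (1→4 rises), coda /∅/ ok; σ2 onset /kn/ (1→3 rises), coda /∅/ ok → well-formed
[mro] — σ1 onset /mr/ (3→4 rises), coda /∅/ ok → well-formed
[zwunp] — violates constraint (iii): syllable 1 coda /np/ has 2 consonants (> 1) → ill-formed
[wruw] — violates constraint (i): syllable 1 onset /wr/: /w/ (glide, 5) → /r/ (liquid, 4) does not rise → ill-formed
[kawj] — violates constraint (iii): syllable 1 coda /wj/ has 2 consonants (> 1) → ill-formed
Well-formed: [tra.kne], [mro] → 2.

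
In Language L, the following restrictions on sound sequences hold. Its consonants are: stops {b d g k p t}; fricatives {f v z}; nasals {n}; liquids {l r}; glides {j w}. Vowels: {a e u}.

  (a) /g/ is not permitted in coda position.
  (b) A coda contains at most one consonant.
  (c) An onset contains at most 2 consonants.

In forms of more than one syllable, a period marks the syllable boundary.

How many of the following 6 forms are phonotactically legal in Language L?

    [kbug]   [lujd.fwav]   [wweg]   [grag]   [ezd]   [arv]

[kbug] — violates constraint (a): syllable 1 coda contains /g/ → phonotactically illegal
[lujd.fwav] — violates constraint (b): syllable 1 coda /jd/ has 2 consonants (> 1) → phonotactically illegal
[wweg] — violates constraint (a): syllable 1 coda contains /g/ → phonotactically illegal
[grag] — violates constraint (a): syllable 1 coda contains /g/ → phonotactically illegal
[ezd] — violates constraint (b): syllable 1 coda /zd/ has 2 consonants (> 1) → phonotactically illegal
[arv] — violates constraint (b): syllable 1 coda /rv/ has 2 consonants (> 1) → phonotactically illegal
No form is phonotactically legal → 0.

0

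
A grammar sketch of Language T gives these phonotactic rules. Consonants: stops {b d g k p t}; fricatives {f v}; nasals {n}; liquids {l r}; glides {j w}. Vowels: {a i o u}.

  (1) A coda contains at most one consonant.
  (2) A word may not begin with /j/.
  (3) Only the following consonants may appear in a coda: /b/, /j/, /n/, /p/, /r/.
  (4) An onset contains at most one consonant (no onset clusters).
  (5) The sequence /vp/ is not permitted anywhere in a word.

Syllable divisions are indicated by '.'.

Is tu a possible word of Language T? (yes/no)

tu — σ1 onset /t/, coda /∅/ ok → phonotactically legal

yes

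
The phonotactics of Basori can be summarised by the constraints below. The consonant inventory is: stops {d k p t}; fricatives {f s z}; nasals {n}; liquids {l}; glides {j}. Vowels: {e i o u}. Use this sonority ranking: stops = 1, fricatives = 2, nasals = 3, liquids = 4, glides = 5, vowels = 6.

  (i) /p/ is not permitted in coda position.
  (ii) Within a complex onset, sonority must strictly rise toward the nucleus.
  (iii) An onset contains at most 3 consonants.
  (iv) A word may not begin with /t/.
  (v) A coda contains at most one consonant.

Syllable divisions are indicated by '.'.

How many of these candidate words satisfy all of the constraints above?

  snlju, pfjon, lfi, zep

snlju — violates constraint (iii): syllable 1 onset /snlj/ has 4 consonants (> 3) → not permitted
pfjon — σ1 onset /pfj/ (1→2→5 rises), coda /n/ ok → permitted
lfi — violates constraint (ii): syllable 1 onset /lf/: /l/ (liquid, 4) → /f/ (fricative, 2) does not rise → not permitted
zep — violates constraint (i): syllable 1 coda contains /p/ → not permitted
Permitted: pfjon → 1.

1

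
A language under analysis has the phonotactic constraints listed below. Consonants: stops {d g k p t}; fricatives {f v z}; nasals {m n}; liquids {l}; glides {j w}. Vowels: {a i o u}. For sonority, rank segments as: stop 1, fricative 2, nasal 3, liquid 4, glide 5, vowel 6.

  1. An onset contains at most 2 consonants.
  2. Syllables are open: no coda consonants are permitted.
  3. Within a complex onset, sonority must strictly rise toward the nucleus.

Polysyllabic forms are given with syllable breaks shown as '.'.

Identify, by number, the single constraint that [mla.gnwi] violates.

1

[mla.gnwi]: syllable 2 onset /gnw/ has 3 consonants (> 2).
This is a violation of constraint 1: "An onset contains at most 2 consonants."
The remaining constraints (2, 3) are satisfied.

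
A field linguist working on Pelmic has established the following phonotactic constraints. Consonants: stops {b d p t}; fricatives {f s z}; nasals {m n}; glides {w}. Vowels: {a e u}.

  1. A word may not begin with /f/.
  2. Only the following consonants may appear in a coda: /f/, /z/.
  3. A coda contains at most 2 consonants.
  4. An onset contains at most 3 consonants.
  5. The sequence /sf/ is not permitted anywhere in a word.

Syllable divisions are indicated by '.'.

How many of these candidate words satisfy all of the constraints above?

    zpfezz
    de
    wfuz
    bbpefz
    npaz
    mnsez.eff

zpfezz — σ1 onset /zpf/ (3C), coda /zz/ (2C) ok → licit
de — σ1 onset /d/, coda /∅/ ok → licit
wfuz — σ1 onset /wf/ (2C), coda /z/ ok → licit
bbpefz — σ1 onset /bbp/ (3C), coda /fz/ (2C) ok → licit
npaz — σ1 onset /np/ (2C), coda /z/ ok → licit
mnsez.eff — σ1 onset /mns/ (3C), coda /z/ ok; σ2 onset /∅/, coda /ff/ (2C) ok → licit
Licit: zpfezz, de, wfuz, bbpefz, npaz, mnsez.eff → 6.

6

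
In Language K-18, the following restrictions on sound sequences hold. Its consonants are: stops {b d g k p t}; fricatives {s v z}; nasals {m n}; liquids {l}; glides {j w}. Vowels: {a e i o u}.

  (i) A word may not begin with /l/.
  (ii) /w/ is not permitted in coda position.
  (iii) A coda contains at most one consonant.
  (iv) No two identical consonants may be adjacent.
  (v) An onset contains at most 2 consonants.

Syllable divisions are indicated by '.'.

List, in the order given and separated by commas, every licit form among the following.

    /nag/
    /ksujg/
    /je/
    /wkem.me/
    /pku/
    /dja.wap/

/nag/ — σ1 onset /n/, coda /g/ ok → licit
/ksujg/ — violates constraint (iii): syllable 1 coda /jg/ has 2 consonants (> 1) → illicit
/je/ — σ1 onset /j/, coda /∅/ ok → licit
/wkem.me/ — violates constraint (iv): adjacent identical consonants /mm/ → illicit
/pku/ — σ1 onset /pk/ (2C), coda /∅/ ok → licit
/dja.wap/ — σ1 onset /dj/ (2C), coda /∅/ ok; σ2 onset /w/, coda /p/ ok → licit

/nag/, /je/, /pku/, /dja.wap/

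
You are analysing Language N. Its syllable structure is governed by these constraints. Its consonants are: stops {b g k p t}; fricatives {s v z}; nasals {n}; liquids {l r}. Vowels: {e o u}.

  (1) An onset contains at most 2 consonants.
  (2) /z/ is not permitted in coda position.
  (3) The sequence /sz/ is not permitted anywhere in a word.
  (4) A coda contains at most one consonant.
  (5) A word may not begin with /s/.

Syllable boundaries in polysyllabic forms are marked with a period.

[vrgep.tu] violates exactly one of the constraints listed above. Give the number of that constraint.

1

[vrgep.tu]: syllable 1 onset /vrg/ has 3 consonants (> 2).
This is a violation of constraint 1: "An onset contains at most 2 consonants."
The remaining constraints (2, 3, 4, 5) are satisfied.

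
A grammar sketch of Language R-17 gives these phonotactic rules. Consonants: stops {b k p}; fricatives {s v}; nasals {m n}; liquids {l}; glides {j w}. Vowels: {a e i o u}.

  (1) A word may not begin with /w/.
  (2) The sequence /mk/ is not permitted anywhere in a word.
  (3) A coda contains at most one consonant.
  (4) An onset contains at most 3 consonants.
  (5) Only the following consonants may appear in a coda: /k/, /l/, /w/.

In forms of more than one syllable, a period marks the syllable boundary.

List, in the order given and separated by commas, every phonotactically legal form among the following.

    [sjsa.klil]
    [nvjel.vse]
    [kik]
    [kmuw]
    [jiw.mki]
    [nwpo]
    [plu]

[sjsa.klil], [nvjel.vse], [kik], [kmuw], [nwpo], [plu]

[sjsa.klil] — σ1 onset /sjs/ (3C), coda /∅/ ok; σ2 onset /kl/ (2C), coda /l/ ok → phonotactically legal
[nvjel.vse] — σ1 onset /nvj/ (3C), coda /l/ ok; σ2 onset /vs/ (2C), coda /∅/ ok → phonotactically legal
[kik] — σ1 onset /k/, coda /k/ ok → phonotactically legal
[kmuw] — σ1 onset /km/ (2C), coda /w/ ok → phonotactically legal
[jiw.mki] — violates constraint 2: contains banned sequence /mk/ → phonotactically illegal
[nwpo] — σ1 onset /nwp/ (3C), coda /∅/ ok → phonotactically legal
[plu] — σ1 onset /pl/ (2C), coda /∅/ ok → phonotactically legal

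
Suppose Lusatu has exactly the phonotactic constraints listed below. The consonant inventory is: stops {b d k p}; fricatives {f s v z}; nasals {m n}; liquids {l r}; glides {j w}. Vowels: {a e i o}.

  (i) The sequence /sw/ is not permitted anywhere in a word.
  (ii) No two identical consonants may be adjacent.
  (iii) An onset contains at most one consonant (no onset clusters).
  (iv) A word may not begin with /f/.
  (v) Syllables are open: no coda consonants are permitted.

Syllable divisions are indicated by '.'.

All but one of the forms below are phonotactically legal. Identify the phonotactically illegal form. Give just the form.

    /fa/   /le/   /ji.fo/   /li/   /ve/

/fa/

/fa/ — violates constraint (iv): word begins with /f/ → phonotactically illegal
/le/ — σ1 onset /l/, coda /∅/ ok → phonotactically legal
/ji.fo/ — σ1 onset /j/, coda /∅/ ok; σ2 onset /f/, coda /∅/ ok → phonotactically legal
/li/ — σ1 onset /l/, coda /∅/ ok → phonotactically legal
/ve/ — σ1 onset /v/, coda /∅/ ok → phonotactically legal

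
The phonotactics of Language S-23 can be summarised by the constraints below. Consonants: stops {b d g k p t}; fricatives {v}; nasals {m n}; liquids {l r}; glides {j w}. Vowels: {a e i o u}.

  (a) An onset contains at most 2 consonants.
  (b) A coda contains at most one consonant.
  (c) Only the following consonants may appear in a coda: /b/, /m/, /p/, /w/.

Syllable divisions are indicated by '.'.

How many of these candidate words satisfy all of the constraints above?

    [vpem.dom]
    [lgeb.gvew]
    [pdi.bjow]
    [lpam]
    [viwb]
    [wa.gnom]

[vpem.dom] — σ1 onset /vp/ (2C), coda /m/ ok; σ2 onset /d/, coda /m/ ok → permitted
[lgeb.gvew] — σ1 onset /lg/ (2C), coda /b/ ok; σ2 onset /gv/ (2C), coda /w/ ok → permitted
[pdi.bjow] — σ1 onset /pd/ (2C), coda /∅/ ok; σ2 onset /bj/ (2C), coda /w/ ok → permitted
[lpam] — σ1 onset /lp/ (2C), coda /m/ ok → permitted
[viwb] — violates constraint (b): syllable 1 coda /wb/ has 2 consonants (> 1) → not permitted
[wa.gnom] — σ1 onset /w/, coda /∅/ ok; σ2 onset /gn/ (2C), coda /m/ ok → permitted
Permitted: [vpem.dom], [lgeb.gvew], [pdi.bjow], [lpam], [wa.gnom] → 5.

5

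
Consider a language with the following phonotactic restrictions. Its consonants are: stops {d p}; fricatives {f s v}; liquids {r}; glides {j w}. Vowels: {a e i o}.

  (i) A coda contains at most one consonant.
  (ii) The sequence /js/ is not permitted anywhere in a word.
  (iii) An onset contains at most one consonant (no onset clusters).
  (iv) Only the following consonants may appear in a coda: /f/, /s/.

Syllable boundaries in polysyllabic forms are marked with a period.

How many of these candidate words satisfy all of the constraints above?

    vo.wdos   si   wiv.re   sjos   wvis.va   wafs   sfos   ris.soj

1

vo.wdos — violates constraint (iii): syllable 2 onset /wd/ has 2 consonants (> 1) → illicit
si — σ1 onset /s/, coda /∅/ ok → licit
wiv.re — violates constraint (iv): syllable 1 coda contains /v/, which is not a licensed coda consonant → illicit
sjos — violates constraint (iii): syllable 1 onset /sj/ has 2 consonants (> 1) → illicit
wvis.va — violates constraint (iii): syllable 1 onset /wv/ has 2 consonants (> 1) → illicit
wafs — violates constraint (i): syllable 1 coda /fs/ has 2 consonants (> 1) → illicit
sfos — violates constraint (iii): syllable 1 onset /sf/ has 2 consonants (> 1) → illicit
ris.soj — violates constraint (iv): syllable 2 coda contains /j/, which is not a licensed coda consonant → illicit
Licit: si → 1.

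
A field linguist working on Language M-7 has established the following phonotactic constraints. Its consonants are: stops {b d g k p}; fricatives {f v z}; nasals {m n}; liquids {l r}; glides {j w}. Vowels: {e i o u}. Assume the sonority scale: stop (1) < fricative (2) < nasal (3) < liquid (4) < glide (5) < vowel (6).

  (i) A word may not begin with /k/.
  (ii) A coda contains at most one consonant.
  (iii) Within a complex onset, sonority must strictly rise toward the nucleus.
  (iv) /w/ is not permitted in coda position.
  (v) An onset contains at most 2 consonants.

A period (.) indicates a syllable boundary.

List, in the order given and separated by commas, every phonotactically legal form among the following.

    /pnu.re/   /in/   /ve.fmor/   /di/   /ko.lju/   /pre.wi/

/pnu.re/, /in/, /ve.fmor/, /di/, /pre.wi/

/pnu.re/ — σ1 onset /pn/ (1→3 rises), coda /∅/ ok; σ2 onset /r/, coda /∅/ ok → phonotactically legal
/in/ — σ1 onset /∅/, coda /n/ ok → phonotactically legal
/ve.fmor/ — σ1 onset /v/, coda /∅/ ok; σ2 onset /fm/ (2→3 rises), coda /r/ ok → phonotactically legal
/di/ — σ1 onset /d/, coda /∅/ ok → phonotactically legal
/ko.lju/ — violates constraint (i): word begins with /k/ → phonotactically illegal
/pre.wi/ — σ1 onset /pr/ (1→4 rises), coda /∅/ ok; σ2 onset /w/, coda /∅/ ok → phonotactically legal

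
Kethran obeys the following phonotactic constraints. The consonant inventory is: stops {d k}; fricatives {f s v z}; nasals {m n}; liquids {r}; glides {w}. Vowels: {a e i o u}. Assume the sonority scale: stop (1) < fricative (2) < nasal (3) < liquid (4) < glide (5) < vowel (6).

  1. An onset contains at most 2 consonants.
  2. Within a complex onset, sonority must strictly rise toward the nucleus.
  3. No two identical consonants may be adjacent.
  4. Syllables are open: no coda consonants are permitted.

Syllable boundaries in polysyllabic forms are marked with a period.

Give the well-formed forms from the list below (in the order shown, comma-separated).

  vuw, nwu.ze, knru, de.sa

nwu.ze, de.sa

vuw — violates constraint 4: syllable 1 coda /w/ has 1 consonant (> 0) → ill-formed
nwu.ze — σ1 onset /nw/ (3→5 rises), coda /∅/ ok; σ2 onset /z/, coda /∅/ ok → well-formed
knru — violates constraint 1: syllable 1 onset /knr/ has 3 consonants (> 2) → ill-formed
de.sa — σ1 onset /d/, coda /∅/ ok; σ2 onset /s/, coda /∅/ ok → well-formed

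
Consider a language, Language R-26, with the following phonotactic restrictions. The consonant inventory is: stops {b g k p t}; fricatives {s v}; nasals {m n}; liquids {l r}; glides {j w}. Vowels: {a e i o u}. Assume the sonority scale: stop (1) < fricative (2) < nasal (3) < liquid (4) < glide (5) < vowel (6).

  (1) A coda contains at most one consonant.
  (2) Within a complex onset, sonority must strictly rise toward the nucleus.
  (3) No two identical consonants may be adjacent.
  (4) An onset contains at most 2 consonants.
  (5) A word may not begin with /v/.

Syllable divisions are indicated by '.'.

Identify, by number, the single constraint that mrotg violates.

mrotg: syllable 1 coda /tg/ has 2 consonants (> 1).
This is a violation of constraint 1: "A coda contains at most one consonant."
The remaining constraints (2, 3, 4, 5) are satisfied.

1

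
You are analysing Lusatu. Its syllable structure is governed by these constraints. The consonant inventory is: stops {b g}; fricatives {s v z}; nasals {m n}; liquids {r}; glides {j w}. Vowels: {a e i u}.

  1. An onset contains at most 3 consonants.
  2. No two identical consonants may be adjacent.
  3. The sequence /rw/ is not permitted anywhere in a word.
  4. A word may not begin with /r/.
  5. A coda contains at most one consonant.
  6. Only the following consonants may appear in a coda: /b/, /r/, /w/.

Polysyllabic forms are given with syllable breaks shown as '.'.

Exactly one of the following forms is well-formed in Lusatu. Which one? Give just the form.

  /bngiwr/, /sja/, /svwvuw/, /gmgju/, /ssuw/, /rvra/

/bngiwr/ — violates constraint 5: syllable 1 coda /wr/ has 2 consonants (> 1) → ill-formed
/sja/ — σ1 onset /sj/ (2C), coda /∅/ ok → well-formed
/svwvuw/ — violates constraint 1: syllable 1 onset /svwv/ has 4 consonants (> 3) → ill-formed
/gmgju/ — violates constraint 1: syllable 1 onset /gmgj/ has 4 consonants (> 3) → ill-formed
/ssuw/ — violates constraint 2: adjacent identical consonants /ss/ → ill-formed
/rvra/ — violates constraint 4: word begins with /r/ → ill-formed

/sja/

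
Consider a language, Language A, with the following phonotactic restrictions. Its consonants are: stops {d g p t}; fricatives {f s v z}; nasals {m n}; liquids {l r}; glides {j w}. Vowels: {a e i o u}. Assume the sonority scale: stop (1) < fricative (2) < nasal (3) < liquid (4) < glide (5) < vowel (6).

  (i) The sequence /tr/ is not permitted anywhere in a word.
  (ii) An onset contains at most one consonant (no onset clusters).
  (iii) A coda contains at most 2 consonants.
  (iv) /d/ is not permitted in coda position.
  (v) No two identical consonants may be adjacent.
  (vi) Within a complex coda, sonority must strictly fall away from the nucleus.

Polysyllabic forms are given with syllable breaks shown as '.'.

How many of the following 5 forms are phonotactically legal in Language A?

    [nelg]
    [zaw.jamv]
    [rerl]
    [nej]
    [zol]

[nelg] — σ1 onset /n/, coda /lg/ (4→1 falls) ok → phonotactically legal
[zaw.jamv] — σ1 onset /z/, coda /w/ ok; σ2 onset /j/, coda /mv/ (3→2 falls) ok → phonotactically legal
[rerl] — violates constraint (vi): syllable 1 coda /rl/: /r/ (liquid, 4) → /l/ (liquid, 4) does not fall → phonotactically illegal
[nej] — σ1 onset /n/, coda /j/ ok → phonotactically legal
[zol] — σ1 onset /z/, coda /l/ ok → phonotactically legal
Phonotactically legal: [nelg], [zaw.jamv], [nej], [zol] → 4.

4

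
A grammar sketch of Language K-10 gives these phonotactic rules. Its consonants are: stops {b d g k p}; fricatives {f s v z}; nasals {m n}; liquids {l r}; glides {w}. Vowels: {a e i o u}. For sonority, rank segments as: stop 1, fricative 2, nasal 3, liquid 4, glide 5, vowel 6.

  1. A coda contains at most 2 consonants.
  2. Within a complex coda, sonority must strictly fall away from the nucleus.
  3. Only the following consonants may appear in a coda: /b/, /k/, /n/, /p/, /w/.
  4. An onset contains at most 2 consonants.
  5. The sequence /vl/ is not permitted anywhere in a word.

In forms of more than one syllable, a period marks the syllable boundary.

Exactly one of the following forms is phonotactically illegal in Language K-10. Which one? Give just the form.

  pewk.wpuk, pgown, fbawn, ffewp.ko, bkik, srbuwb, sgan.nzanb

srbuwb

pewk.wpuk — σ1 onset /p/, coda /wk/ (5→1 falls) ok; σ2 onset /wp/ (2C), coda /k/ ok → phonotactically legal
pgown — σ1 onset /pg/ (2C), coda /wn/ (5→3 falls) ok → phonotactically legal
fbawn — σ1 onset /fb/ (2C), coda /wn/ (5→3 falls) ok → phonotactically legal
ffewp.ko — σ1 onset /ff/ (2C), coda /wp/ (5→1 falls) ok; σ2 onset /k/, coda /∅/ ok → phonotactically legal
bkik — σ1 onset /bk/ (2C), coda /k/ ok → phonotactically legal
srbuwb — violates constraint 4: syllable 1 onset /srb/ has 3 consonants (> 2) → phonotactically illegal
sgan.nzanb — σ1 onset /sg/ (2C), coda /n/ ok; σ2 onset /nz/ (2C), coda /nb/ (3→1 falls) ok → phonotactically legal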